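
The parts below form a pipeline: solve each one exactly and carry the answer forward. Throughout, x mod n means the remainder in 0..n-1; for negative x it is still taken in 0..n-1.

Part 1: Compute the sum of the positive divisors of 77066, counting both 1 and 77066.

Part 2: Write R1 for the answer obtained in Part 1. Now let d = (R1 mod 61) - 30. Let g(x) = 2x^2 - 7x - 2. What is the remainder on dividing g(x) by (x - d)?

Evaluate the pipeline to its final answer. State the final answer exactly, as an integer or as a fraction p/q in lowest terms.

1168

Part 1: 77066 = 2 * 11 * 31 * 113; sigma = (1 + 2) * (1 + 11) * (1 + 31) * (1 + 113) = 3 * 12 * 32 * 114 = 131328; answer 131328
Part 2: R1 = 131328; d = 26; remainder = value at the root: 2*(26)^2 - 7*(26)^1 - 2 = (1352) + (-182) + (-2) = 1168; answer 1168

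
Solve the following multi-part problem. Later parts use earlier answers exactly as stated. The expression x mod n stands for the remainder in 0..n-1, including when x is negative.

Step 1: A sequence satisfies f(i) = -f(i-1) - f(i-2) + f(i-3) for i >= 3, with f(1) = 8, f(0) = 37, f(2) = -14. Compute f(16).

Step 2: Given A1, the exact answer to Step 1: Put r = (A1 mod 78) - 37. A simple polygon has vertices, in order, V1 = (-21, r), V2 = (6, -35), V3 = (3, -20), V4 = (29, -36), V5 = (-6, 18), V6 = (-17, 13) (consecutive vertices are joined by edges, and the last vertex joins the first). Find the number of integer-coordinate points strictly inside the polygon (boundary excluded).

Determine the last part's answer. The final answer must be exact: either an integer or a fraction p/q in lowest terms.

Step 1: f(3) = -1*(-14) - 1*(8) + 1*(37) = 43; iterating: f(3)=43, f(4)=-21, f(5)=-36, f(6)=100, f(7)=-85, f(8)=-51, f(9)=236, f(10)=-270, f(11)=-17, f(12)=523, f(13)=-776, f(14)=236, f(15)=1063, f(16)=-2075; answer -2075
Step 2: A1 = -2075; r = -6; cross terms: (-21*-35 - 6*-6)=771, (6*-20 - 3*-35)=-15, (3*-36 - 29*-20)=472, (29*18 - -6*-36)=306, (-6*13 - -17*18)=228, (-17*-6 - -21*13)=375; twice the area = |2137| = 2137; area = 2137/2; boundary points = 1 + 3 + 2 + 1 + 1 + 1 = 9; strictly interior points = area - boundary/2 + 1 = 1065; answer 1065

1065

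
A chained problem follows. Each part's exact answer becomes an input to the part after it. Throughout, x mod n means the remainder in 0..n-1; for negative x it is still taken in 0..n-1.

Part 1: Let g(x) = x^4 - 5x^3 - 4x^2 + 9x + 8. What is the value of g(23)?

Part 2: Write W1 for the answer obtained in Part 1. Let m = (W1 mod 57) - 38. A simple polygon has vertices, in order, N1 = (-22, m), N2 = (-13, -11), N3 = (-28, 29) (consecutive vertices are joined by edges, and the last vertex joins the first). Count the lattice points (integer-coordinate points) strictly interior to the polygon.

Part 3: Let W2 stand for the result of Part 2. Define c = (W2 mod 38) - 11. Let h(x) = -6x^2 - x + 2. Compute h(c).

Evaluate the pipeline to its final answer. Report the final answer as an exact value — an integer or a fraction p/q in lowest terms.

Part 1: 1*(23)^4 - 5*(23)^3 - 4*(23)^2 + 9*(23)^1 + 8 = (279841) + (-60835) + (-2116) + (207) + (8) = 217105; answer 217105
Part 2: W1 = 217105; m = 11; cross terms: (-22*-11 - -13*11)=385, (-13*29 - -28*-11)=-685, (-28*11 - -22*29)=330; twice the area = |30| = 30; area = 15; boundary points = 1 + 5 + 6 = 12; strictly interior points = area - boundary/2 + 1 = 10; answer 10
Part 3: W2 = 10; c = -1; -6*(-1)^2 - 1*(-1)^1 + 2 = (-6) + (1) + (2) = -3; answer -3

-3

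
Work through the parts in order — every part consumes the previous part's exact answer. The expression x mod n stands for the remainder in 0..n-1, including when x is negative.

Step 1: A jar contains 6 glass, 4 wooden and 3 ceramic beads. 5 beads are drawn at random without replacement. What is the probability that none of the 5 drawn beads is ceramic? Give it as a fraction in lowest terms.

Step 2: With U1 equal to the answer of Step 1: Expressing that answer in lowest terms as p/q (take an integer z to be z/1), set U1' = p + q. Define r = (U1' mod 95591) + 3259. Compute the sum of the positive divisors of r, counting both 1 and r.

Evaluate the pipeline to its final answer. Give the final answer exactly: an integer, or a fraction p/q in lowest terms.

7200

Step 1: total draws C(13,5) = 1287; favorable C(10,5) = 252; P = 28/143; answer 28/143
Step 2: U1 = 28/143; threaded value p + q = 171; r = 3430; 3430 = 2 * 5 * 7^3; sigma = (1 + 2) * (1 + 5) * (1 + 7 + 49 + 343) = 3 * 6 * 400 = 7200; answer 7200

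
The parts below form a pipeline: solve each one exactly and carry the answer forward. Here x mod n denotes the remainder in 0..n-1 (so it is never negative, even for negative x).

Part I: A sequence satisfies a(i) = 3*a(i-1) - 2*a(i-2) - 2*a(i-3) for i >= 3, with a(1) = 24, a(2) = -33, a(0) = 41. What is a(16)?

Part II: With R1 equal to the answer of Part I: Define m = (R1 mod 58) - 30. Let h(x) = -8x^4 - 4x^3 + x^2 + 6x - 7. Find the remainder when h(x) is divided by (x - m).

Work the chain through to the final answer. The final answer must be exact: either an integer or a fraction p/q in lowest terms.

-2189676

Part I: a(3) = 3*(-33) - 2*(24) - 2*(41) = -229; iterating: a(3)=-229, a(4)=-669, a(5)=-1483, a(6)=-2653, a(7)=-3655, a(8)=-2693, a(9)=4537, a(10)=26307, a(11)=75233, a(12)=164011, a(13)=288953, a(14)=388371, a(15)=259185, a(16)=-577093; answer -577093
Part II: R1 = -577093; m = -23; remainder = value at the root: -8*(-23)^4 - 4*(-23)^3 + 1*(-23)^2 + 6*(-23)^1 - 7 = (-2238728) + (48668) + (529) + (-138) + (-7) = -2189676; answer -2189676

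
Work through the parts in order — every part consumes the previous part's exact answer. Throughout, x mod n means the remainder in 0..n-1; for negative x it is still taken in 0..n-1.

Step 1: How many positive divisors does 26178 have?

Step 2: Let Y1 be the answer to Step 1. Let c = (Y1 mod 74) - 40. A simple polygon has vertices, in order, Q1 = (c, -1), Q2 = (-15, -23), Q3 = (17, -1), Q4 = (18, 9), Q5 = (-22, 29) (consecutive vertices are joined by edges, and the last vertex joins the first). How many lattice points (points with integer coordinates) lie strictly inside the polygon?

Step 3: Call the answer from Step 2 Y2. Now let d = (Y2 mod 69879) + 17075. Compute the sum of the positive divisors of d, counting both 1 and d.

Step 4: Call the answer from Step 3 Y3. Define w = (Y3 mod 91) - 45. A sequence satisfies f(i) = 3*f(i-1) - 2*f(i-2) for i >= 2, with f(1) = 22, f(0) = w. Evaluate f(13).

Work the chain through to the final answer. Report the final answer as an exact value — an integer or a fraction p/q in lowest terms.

-90068

Step 1: 26178 = 2 * 3 * 4363; number of divisors = (1+1) * (1+1) * (1+1) = 8; answer 8
Step 2: Y1 = 8; c = -32; cross terms: (-32*-23 - -15*-1)=721, (-15*-1 - 17*-23)=406, (17*9 - 18*-1)=171, (18*29 - -22*9)=720, (-22*-1 - -32*29)=950; twice the area = |2968| = 2968; area = 1484; boundary points = 1 + 2 + 1 + 20 + 10 = 34; strictly interior points = area - boundary/2 + 1 = 1468; answer 1468
Step 3: Y2 = 1468; d = 18543; 18543 = 3 * 7 * 883; sigma = (1 + 3) * (1 + 7) * (1 + 883) = 4 * 8 * 884 = 28288; answer 28288
Step 4: Y3 = 28288; w = 33; f(2) = 3*(22) - 2*(33) = 0; iterating: f(2)=0, f(3)=-44, f(4)=-132, f(5)=-308, f(6)=-660, f(7)=-1364, f(8)=-2772, f(9)=-5588, f(10)=-11220, f(11)=-22484, f(12)=-45012, f(13)=-90068; answer -90068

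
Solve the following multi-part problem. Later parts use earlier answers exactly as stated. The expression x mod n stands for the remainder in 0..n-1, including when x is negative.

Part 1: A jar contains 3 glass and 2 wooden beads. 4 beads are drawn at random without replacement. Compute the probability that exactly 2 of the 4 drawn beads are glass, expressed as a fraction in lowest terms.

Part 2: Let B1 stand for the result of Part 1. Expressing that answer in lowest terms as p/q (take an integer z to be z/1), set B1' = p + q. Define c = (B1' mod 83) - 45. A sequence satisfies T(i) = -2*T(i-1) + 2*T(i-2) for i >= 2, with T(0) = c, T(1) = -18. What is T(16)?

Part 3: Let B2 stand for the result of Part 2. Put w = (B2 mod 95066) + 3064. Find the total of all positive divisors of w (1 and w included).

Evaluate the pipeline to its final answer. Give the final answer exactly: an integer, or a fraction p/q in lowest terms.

36960

Part 1: total draws C(5,4) = 5; favorable C(3,2)*C(2,2) = 3; P = 3/5; answer 3/5
Part 2: B1 = 3/5; threaded value p + q = 8; c = -37; T(2) = -2*(-18) + 2*(-37) = -38; iterating: T(2)=-38, T(3)=40, T(4)=-156, T(5)=392, T(6)=-1096, T(7)=2976, T(8)=-8144, T(9)=22240, T(10)=-60768, T(11)=166016, T(12)=-453568, T(13)=1239168, T(14)=-3385472, T(15)=9249280, T(16)=-25269504; answer -25269504
Part 3: B2 = -25269504; w = 21116; 21116 = 2^2 * 5279; sigma = (1 + 2 + 4) * (1 + 5279) = 7 * 5280 = 36960; answer 36960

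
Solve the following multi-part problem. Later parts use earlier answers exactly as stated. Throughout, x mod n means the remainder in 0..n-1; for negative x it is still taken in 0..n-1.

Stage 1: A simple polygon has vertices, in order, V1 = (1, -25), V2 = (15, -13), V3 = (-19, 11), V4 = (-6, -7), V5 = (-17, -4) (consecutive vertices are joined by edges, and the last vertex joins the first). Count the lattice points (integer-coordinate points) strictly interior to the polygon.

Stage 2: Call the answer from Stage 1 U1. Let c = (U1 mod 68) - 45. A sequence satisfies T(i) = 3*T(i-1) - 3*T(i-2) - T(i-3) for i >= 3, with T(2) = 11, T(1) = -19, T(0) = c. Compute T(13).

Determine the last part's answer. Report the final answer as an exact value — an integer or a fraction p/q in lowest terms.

Stage 1: cross terms: (1*-13 - 15*-25)=362, (15*11 - -19*-13)=-82, (-19*-7 - -6*11)=199, (-6*-4 - -17*-7)=-95, (-17*-25 - 1*-4)=429; twice the area = |813| = 813; area = 813/2; boundary points = 2 + 2 + 1 + 1 + 3 = 9; strictly interior points = area - boundary/2 + 1 = 403; answer 403
Stage 2: U1 = 403; c = 18; T(3) = 3*(11) - 3*(-19) - 1*(18) = 72; iterating: T(3)=72, T(4)=202, T(5)=379, T(6)=459, T(7)=38, T(8)=-1642, T(9)=-5499, T(10)=-11609, T(11)=-16688, T(12)=-9738, T(13)=32459; answer 32459

32459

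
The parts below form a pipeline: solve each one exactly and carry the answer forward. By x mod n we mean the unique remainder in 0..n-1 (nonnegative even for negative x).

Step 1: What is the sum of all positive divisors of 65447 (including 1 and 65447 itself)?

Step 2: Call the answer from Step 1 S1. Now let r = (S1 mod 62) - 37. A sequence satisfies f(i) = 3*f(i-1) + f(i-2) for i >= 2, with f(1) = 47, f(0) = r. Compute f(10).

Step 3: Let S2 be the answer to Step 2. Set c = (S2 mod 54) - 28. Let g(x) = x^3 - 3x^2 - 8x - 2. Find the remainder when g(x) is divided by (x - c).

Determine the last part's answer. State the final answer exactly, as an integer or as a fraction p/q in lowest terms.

-3932

Step 1: 65447 is prime, so its only divisors are 1 and 65447; sigma = 1 + 65447 = 65448; answer 65448
Step 2: S1 = 65448; r = 1; f(2) = 3*(47) + 1*(1) = 142; iterating: f(2)=142, f(3)=473, f(4)=1561, f(5)=5156, f(6)=17029, f(7)=56243, f(8)=185758, f(9)=613517, f(10)=2026309; answer 2026309
Step 3: S2 = 2026309; c = -15; remainder = value at the root: 1*(-15)^3 - 3*(-15)^2 - 8*(-15)^1 - 2 = (-3375) + (-675) + (120) + (-2) = -3932; answer -3932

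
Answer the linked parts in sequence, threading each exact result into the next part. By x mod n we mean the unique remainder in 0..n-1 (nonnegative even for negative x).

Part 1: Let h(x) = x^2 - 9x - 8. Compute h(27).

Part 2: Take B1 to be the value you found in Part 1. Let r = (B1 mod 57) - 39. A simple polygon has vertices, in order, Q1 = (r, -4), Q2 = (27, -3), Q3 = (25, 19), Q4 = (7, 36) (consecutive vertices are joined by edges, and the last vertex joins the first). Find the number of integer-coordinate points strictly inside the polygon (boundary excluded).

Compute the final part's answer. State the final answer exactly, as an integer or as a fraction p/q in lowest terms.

1044

Part 1: 1*(27)^2 - 9*(27)^1 - 8 = (729) + (-243) + (-8) = 478; answer 478
Part 2: B1 = 478; r = -17; cross terms: (-17*-3 - 27*-4)=159, (27*19 - 25*-3)=588, (25*36 - 7*19)=767, (7*-4 - -17*36)=584; twice the area = |2098| = 2098; area = 1049; boundary points = 1 + 2 + 1 + 8 = 12; strictly interior points = area - boundary/2 + 1 = 1044; answer 1044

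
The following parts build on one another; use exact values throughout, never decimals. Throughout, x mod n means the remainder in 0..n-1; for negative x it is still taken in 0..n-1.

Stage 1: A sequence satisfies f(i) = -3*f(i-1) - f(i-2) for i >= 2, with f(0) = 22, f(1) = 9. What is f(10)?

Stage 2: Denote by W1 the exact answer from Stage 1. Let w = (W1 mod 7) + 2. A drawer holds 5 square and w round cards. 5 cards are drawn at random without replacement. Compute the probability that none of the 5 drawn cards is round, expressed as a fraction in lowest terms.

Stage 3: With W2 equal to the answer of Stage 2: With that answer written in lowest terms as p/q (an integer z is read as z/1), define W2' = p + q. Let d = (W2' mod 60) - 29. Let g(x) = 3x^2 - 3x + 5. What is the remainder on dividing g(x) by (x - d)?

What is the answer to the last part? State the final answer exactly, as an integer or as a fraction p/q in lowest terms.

Stage 1: f(2) = -3*(9) - 1*(22) = -49; iterating: f(2)=-49, f(3)=138, f(4)=-365, f(5)=957, f(6)=-2506, f(7)=6561, f(8)=-17177, f(9)=44970, f(10)=-117733; answer -117733
Stage 2: W1 = -117733; w = 2; total draws C(7,5) = 21; favorable C(5,5) = 1; P = 1/21; answer 1/21
Stage 3: W2 = 1/21; threaded value p + q = 22; d = -7; remainder = value at the root: 3*(-7)^2 - 3*(-7)^1 + 5 = (147) + (21) + (5) = 173; answer 173

173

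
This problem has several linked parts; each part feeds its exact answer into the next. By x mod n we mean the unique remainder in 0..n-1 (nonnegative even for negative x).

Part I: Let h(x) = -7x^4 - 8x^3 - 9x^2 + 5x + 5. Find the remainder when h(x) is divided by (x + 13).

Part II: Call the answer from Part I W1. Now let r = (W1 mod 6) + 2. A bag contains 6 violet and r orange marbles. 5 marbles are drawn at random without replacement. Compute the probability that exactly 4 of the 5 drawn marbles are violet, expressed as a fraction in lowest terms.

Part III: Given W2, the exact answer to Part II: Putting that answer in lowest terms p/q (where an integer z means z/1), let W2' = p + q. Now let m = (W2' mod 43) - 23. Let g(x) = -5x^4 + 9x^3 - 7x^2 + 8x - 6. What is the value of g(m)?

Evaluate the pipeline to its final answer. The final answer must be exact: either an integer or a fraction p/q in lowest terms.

-463987

Part I: remainder = value at the root: -7*(-13)^4 - 8*(-13)^3 - 9*(-13)^2 + 5*(-13)^1 + 5 = (-199927) + (17576) + (-1521) + (-65) + (5) = -183932; answer -183932
Part II: W1 = -183932; r = 6; total draws C(12,5) = 792; favorable C(6,4)*C(6,1) = 90; P = 5/44; answer 5/44
Part III: W2 = 5/44; threaded value p + q = 49; m = -17; -5*(-17)^4 + 9*(-17)^3 - 7*(-17)^2 + 8*(-17)^1 - 6 = (-417605) + (-44217) + (-2023) + (-136) + (-6) = -463987; answer -463987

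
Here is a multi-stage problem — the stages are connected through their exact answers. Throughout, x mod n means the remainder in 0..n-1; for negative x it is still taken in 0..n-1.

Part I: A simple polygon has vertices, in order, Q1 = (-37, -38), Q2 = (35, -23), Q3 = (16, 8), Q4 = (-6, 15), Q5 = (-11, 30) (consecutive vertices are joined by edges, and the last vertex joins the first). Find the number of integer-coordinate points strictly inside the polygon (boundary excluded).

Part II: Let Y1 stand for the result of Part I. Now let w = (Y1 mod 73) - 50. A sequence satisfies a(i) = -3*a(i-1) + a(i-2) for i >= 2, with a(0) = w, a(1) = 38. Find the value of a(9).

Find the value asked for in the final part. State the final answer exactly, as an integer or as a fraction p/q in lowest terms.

504641

Part I: cross terms: (-37*-23 - 35*-38)=2181, (35*8 - 16*-23)=648, (16*15 - -6*8)=288, (-6*30 - -11*15)=-15, (-11*-38 - -37*30)=1528; twice the area = |4630| = 4630; area = 2315; boundary points = 3 + 1 + 1 + 5 + 2 = 12; strictly interior points = area - boundary/2 + 1 = 2310; answer 2310
Part II: Y1 = 2310; w = -3; a(2) = -3*(38) + 1*(-3) = -117; iterating: a(2)=-117, a(3)=389, a(4)=-1284, a(5)=4241, a(6)=-14007, a(7)=46262, a(8)=-152793, a(9)=504641; answer 504641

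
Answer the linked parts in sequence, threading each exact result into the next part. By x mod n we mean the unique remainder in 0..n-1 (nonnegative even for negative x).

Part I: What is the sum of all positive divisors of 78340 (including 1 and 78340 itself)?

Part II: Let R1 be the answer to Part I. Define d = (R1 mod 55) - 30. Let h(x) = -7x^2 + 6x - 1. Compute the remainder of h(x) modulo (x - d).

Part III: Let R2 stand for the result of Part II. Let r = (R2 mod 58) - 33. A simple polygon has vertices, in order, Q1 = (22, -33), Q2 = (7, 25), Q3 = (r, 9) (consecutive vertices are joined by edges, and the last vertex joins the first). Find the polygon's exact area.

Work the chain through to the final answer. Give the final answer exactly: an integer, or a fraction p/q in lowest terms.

286

Part I: 78340 = 2^2 * 5 * 3917; sigma = (1 + 2 + 4) * (1 + 5) * (1 + 3917) = 7 * 6 * 3918 = 164556; answer 164556
Part II: R1 = 164556; d = 21; remainder = value at the root: -7*(21)^2 + 6*(21)^1 - 1 = (-3087) + (126) + (-1) = -2962; answer -2962
Part III: R2 = -2962; r = 21; cross terms: (22*25 - 7*-33)=781, (7*9 - 21*25)=-462, (21*-33 - 22*9)=-891; twice the area = |-572| = 572; area = 286; answer 286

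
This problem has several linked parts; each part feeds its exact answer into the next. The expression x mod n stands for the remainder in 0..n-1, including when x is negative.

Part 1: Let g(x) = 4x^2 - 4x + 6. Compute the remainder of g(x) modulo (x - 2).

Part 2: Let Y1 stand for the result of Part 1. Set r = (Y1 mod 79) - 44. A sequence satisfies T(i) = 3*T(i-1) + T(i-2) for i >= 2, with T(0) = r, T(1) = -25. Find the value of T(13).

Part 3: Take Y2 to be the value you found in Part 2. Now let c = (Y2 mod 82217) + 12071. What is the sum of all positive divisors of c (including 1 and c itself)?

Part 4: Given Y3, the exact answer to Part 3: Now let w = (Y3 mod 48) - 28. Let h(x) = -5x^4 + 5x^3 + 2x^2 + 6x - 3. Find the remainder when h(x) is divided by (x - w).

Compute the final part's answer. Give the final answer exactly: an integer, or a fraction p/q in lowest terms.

Part 1: remainder = value at the root: 4*(2)^2 - 4*(2)^1 + 6 = (16) + (-8) + (6) = 14; answer 14
Part 2: Y1 = 14; r = -30; T(2) = 3*(-25) + 1*(-30) = -105; iterating: T(2)=-105, T(3)=-340, T(4)=-1125, T(5)=-3715, T(6)=-12270, T(7)=-40525, T(8)=-133845, T(9)=-442060, T(10)=-1460025, T(11)=-4822135, T(12)=-15926430, T(13)=-52601425; answer -52601425
Part 3: Y2 = -52601425; c = 29526; 29526 = 2 * 3 * 7 * 19 * 37; sigma = (1 + 2) * (1 + 3) * (1 + 7) * (1 + 19) * (1 + 37) = 3 * 4 * 8 * 20 * 38 = 72960; answer 72960
Part 4: Y3 = 72960; w = -28; remainder = value at the root: -5*(-28)^4 + 5*(-28)^3 + 2*(-28)^2 + 6*(-28)^1 - 3 = (-3073280) + (-109760) + (1568) + (-168) + (-3) = -3181643; answer -3181643

-3181643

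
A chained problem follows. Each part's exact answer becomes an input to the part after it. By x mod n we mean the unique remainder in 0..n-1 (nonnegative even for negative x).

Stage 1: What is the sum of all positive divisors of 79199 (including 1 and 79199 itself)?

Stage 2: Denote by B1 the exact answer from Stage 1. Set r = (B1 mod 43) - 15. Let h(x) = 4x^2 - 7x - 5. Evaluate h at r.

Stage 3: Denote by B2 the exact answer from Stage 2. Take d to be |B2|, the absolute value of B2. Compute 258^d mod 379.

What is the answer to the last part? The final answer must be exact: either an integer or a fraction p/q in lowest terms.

339

Stage 1: 79199 = 29 * 2731; sigma = (1 + 29) * (1 + 2731) = 30 * 2732 = 81960; answer 81960
Stage 2: B1 = 81960; r = -13; 4*(-13)^2 - 7*(-13)^1 - 5 = (676) + (91) + (-5) = 762; answer 762
Stage 3: B2 = 762; d = 762; squarings mod 379: 258^1=258, 258^2=239, 258^4=271, 258^8=294, 258^16=24, 258^32=197, 258^64=151, 258^128=61, 258^256=310, 258^512=213; 258^762 = 258^2 * 258^8 * 258^16 * 258^32 * 258^64 * 258^128 * 258^512 = 339 (mod 379); answer 339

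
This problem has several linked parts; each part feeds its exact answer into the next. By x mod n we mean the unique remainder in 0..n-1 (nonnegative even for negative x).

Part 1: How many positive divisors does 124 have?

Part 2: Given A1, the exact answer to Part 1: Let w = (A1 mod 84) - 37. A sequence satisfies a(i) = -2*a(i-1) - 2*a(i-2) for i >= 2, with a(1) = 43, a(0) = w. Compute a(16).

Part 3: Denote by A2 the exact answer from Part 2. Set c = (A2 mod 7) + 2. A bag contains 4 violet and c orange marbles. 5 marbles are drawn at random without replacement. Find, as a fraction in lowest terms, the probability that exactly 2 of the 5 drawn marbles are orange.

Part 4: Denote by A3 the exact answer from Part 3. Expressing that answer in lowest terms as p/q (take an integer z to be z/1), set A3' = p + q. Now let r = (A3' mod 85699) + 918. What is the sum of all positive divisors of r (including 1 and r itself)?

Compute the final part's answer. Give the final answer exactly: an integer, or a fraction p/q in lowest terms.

Part 1: 124 = 2^2 * 31; number of divisors = (2+1) * (1+1) = 6; answer 6
Part 2: A1 = 6; w = -31; a(2) = -2*(43) - 2*(-31) = -24; iterating: a(2)=-24, a(3)=-38, a(4)=124, a(5)=-172, a(6)=96, a(7)=152, a(8)=-496, a(9)=688, a(10)=-384, a(11)=-608, a(12)=1984, a(13)=-2752, a(14)=1536, a(15)=2432, a(16)=-7936; answer -7936
Part 3: A2 = -7936; c = 4; total draws C(8,5) = 56; favorable C(4,2)*C(4,3) = 24; P = 3/7; answer 3/7
Part 4: A3 = 3/7; threaded value p + q = 10; r = 928; 928 = 2^5 * 29; sigma = (1 + 2 + 4 + 8 + 16 + 32) * (1 + 29) = 63 * 30 = 1890; answer 1890

1890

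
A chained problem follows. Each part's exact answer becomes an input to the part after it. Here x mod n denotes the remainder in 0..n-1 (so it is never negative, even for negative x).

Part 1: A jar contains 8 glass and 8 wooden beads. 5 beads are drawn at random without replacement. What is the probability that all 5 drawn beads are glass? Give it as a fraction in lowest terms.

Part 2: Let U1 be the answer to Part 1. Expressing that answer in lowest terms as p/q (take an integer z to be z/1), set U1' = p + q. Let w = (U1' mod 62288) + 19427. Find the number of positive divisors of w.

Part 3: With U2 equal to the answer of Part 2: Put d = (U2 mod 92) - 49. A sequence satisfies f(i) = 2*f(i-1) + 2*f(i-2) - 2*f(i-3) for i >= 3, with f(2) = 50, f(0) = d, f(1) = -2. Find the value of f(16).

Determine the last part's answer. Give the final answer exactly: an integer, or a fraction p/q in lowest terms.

25881280

Part 1: total draws C(16,5) = 4368; favorable C(8,5) = 56; P = 1/78; answer 1/78
Part 2: U1 = 1/78; threaded value p + q = 79; w = 19506; 19506 = 2 * 3 * 3251; number of divisors = (1+1) * (1+1) * (1+1) = 8; answer 8
Part 3: U2 = 8; d = -41; f(3) = 2*(50) + 2*(-2) - 2*(-41) = 178; iterating: f(3)=178, f(4)=460, f(5)=1176, f(6)=2916, f(7)=7264, f(8)=18008, f(9)=44712, f(10)=110912, f(11)=275232, f(12)=682864, f(13)=1694368, f(14)=4204000, f(15)=10431008, f(16)=25881280; answer 25881280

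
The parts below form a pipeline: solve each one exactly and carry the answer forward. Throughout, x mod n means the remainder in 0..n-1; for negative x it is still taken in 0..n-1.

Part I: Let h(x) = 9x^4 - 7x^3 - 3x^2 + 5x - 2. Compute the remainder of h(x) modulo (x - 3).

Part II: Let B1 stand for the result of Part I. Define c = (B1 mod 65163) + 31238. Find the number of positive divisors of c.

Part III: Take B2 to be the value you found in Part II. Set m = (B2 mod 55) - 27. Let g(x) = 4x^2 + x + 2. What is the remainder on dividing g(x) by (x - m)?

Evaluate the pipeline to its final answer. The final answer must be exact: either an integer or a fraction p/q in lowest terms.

Part I: remainder = value at the root: 9*(3)^4 - 7*(3)^3 - 3*(3)^2 + 5*(3)^1 - 2 = (729) + (-189) + (-27) + (15) + (-2) = 526; answer 526
Part II: B1 = 526; c = 31764; 31764 = 2^2 * 3 * 2647; number of divisors = (2+1) * (1+1) * (1+1) = 12; answer 12
Part III: B2 = 12; m = -15; remainder = value at the root: 4*(-15)^2 + 1*(-15)^1 + 2 = (900) + (-15) + (2) = 887; answer 887

887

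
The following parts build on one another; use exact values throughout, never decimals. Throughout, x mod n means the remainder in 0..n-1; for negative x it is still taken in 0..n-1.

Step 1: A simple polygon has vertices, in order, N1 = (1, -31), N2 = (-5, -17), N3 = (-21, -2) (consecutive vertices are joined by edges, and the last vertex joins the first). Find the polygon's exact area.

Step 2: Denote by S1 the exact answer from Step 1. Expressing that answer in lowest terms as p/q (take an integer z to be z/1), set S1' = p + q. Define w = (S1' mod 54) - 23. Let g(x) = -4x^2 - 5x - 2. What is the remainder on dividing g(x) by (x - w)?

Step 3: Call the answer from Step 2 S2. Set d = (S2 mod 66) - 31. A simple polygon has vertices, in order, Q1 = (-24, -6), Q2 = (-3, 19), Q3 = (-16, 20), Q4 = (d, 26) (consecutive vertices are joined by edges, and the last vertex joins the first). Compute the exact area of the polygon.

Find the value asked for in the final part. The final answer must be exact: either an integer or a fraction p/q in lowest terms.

245

Step 1: cross terms: (1*-17 - -5*-31)=-172, (-5*-2 - -21*-17)=-347, (-21*-31 - 1*-2)=653; twice the area = |134| = 134; area = 67; answer 67
Step 2: S1 = 67; threaded value p + q = 68; w = -9; remainder = value at the root: -4*(-9)^2 - 5*(-9)^1 - 2 = (-324) + (45) + (-2) = -281; answer -281
Step 3: S2 = -281; d = 18; cross terms: (-24*19 - -3*-6)=-474, (-3*20 - -16*19)=244, (-16*26 - 18*20)=-776, (18*-6 - -24*26)=516; twice the area = |-490| = 490; area = 245; answer 245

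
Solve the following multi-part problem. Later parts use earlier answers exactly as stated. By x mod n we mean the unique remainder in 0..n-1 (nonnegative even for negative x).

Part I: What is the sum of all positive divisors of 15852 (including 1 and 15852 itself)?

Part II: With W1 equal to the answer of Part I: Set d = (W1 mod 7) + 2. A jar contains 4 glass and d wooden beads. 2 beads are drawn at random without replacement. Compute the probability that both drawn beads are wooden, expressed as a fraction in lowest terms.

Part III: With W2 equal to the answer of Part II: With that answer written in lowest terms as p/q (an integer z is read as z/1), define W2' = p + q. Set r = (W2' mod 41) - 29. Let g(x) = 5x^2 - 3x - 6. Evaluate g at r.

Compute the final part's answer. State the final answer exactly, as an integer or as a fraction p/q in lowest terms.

878

Part I: 15852 = 2^2 * 3 * 1321; sigma = (1 + 2 + 4) * (1 + 3) * (1 + 1321) = 7 * 4 * 1322 = 37016; answer 37016
Part II: W1 = 37016; d = 2; total draws C(6,2) = 15; favorable C(2,2) = 1; P = 1/15; answer 1/15
Part III: W2 = 1/15; threaded value p + q = 16; r = -13; 5*(-13)^2 - 3*(-13)^1 - 6 = (845) + (39) + (-6) = 878; answer 878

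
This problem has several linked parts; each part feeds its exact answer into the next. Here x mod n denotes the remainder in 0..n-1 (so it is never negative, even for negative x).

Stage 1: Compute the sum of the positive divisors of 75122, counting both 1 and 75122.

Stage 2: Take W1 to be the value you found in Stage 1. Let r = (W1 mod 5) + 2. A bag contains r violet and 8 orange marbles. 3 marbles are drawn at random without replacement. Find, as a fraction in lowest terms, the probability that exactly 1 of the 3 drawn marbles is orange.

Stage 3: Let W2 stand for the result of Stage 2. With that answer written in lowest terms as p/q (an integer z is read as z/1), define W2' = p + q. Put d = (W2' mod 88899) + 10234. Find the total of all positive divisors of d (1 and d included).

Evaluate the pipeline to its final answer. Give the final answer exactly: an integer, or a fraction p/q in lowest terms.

Stage 1: 75122 = 2 * 37561; sigma = (1 + 2) * (1 + 37561) = 3 * 37562 = 112686; answer 112686
Stage 2: W1 = 112686; r = 3; total draws C(11,3) = 165; favorable C(8,1)*C(3,2) = 24; P = 8/55; answer 8/55
Stage 3: W2 = 8/55; threaded value p + q = 63; d = 10297; 10297 = 7 * 1471; sigma = (1 + 7) * (1 + 1471) = 8 * 1472 = 11776; answer 11776

11776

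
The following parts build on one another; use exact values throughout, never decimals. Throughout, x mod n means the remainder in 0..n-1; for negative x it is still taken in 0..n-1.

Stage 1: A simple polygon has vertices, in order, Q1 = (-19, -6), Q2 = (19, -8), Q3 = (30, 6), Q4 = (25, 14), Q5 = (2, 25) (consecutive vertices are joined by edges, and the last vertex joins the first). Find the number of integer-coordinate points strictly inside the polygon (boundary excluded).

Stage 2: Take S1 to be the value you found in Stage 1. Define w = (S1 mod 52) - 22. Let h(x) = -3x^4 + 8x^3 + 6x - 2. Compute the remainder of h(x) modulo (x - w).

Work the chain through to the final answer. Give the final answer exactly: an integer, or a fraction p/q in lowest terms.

-124787

Stage 1: cross terms: (-19*-8 - 19*-6)=266, (19*6 - 30*-8)=354, (30*14 - 25*6)=270, (25*25 - 2*14)=597, (2*-6 - -19*25)=463; twice the area = |1950| = 1950; area = 975; boundary points = 2 + 1 + 1 + 1 + 1 = 6; strictly interior points = area - boundary/2 + 1 = 973; answer 973
Stage 2: S1 = 973; w = 15; remainder = value at the root: -3*(15)^4 + 8*(15)^3 + 6*(15)^1 - 2 = (-151875) + (27000) + (90) + (-2) = -124787; answer -124787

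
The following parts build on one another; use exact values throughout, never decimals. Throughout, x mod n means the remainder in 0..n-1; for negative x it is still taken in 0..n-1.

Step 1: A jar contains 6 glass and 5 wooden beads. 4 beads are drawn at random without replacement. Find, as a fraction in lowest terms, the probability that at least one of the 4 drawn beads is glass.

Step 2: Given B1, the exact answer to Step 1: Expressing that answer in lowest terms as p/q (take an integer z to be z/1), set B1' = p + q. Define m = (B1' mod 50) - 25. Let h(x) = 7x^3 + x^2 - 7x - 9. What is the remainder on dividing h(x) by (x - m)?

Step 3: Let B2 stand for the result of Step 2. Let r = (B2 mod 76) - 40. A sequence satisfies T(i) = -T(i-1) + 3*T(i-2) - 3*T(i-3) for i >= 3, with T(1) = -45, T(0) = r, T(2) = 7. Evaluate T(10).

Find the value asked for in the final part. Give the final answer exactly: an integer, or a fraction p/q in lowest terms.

Step 1: total draws C(11,4) = 330; complement C(5,4) = 5; favorable 330 - 5 = 325; P = 65/66; answer 65/66
Step 2: B1 = 65/66; threaded value p + q = 131; m = 6; remainder = value at the root: 7*(6)^3 + 1*(6)^2 - 7*(6)^1 - 9 = (1512) + (36) + (-42) + (-9) = 1497; answer 1497
Step 3: B2 = 1497; r = 13; T(3) = -1*(7) + 3*(-45) - 3*(13) = -181; iterating: T(3)=-181, T(4)=337, T(5)=-901, T(6)=2455, T(7)=-6169, T(8)=16237, T(9)=-42109, T(10)=109327; answer 109327

109327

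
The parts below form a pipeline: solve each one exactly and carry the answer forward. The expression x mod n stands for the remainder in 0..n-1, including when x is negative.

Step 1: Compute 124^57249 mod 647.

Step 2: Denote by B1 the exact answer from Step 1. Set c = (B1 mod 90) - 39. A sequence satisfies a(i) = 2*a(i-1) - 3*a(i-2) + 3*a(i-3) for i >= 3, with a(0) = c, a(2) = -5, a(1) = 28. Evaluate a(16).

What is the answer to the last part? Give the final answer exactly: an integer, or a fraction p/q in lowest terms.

Step 1: squarings mod 647: 124^1=124, 124^2=495, 124^4=459, 124^8=406, 124^16=498, 124^32=203, 124^64=448, 124^128=134, 124^256=487, 124^512=367, 124^1024=113, 124^2048=476, 124^4096=126, 124^8192=348, 124^16384=115, 124^32768=285; 124^57249 = 124^1 * 124^32 * 124^128 * 124^256 * 124^512 * 124^1024 * 124^2048 * 124^4096 * 124^16384 * 124^32768 = 337 (mod 647); answer 337
Step 2: B1 = 337; c = 28; a(3) = 2*(-5) - 3*(28) + 3*(28) = -10; iterating: a(3)=-10, a(4)=79, a(5)=173, a(6)=79, a(7)=-124, a(8)=34, a(9)=677, a(10)=880, a(11)=-169, a(12)=-947, a(13)=1253, a(14)=4840, a(15)=3080, a(16)=-4601; answer -4601

-4601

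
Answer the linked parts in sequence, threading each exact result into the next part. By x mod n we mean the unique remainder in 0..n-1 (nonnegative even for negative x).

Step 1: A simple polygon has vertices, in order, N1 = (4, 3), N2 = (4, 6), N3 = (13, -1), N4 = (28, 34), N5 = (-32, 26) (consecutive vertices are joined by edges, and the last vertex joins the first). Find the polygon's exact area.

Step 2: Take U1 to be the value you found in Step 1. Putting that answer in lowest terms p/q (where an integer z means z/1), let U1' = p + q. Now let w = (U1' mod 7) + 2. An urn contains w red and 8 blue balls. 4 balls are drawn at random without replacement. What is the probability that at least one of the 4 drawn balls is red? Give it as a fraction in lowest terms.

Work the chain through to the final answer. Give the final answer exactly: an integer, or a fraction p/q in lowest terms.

Step 1: cross terms: (4*6 - 4*3)=12, (4*-1 - 13*6)=-82, (13*34 - 28*-1)=470, (28*26 - -32*34)=1816, (-32*3 - 4*26)=-200; twice the area = |2016| = 2016; area = 1008; answer 1008
Step 2: U1 = 1008; threaded value p + q = 1009; w = 3; total draws C(11,4) = 330; complement C(8,4) = 70; favorable 330 - 70 = 260; P = 26/33; answer 26/33

26/33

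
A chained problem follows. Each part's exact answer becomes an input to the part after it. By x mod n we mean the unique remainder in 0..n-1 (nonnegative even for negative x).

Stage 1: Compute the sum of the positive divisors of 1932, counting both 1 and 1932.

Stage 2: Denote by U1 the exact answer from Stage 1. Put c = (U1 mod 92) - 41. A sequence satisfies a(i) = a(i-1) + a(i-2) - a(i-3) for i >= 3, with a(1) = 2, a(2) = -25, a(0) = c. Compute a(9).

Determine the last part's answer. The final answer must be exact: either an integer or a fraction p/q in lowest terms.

-94

Stage 1: 1932 = 2^2 * 3 * 7 * 23; sigma = (1 + 2 + 4) * (1 + 3) * (1 + 7) * (1 + 23) = 7 * 4 * 8 * 24 = 5376; answer 5376
Stage 2: U1 = 5376; c = -1; a(3) = 1*(-25) + 1*(2) - 1*(-1) = -22; iterating: a(3)=-22, a(4)=-49, a(5)=-46, a(6)=-73, a(7)=-70, a(8)=-97, a(9)=-94; answer -94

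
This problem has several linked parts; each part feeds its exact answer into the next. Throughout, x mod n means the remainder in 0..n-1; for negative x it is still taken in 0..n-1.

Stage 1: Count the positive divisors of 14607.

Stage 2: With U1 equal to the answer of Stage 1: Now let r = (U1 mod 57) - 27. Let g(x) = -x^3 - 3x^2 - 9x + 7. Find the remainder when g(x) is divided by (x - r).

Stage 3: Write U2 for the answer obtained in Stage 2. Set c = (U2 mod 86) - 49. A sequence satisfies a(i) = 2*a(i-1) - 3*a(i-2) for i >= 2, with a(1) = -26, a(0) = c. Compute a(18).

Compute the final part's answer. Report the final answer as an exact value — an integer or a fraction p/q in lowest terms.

Stage 1: 14607 = 3^3 * 541; number of divisors = (3+1) * (1+1) = 8; answer 8
Stage 2: U1 = 8; r = -19; remainder = value at the root: -1*(-19)^3 - 3*(-19)^2 - 9*(-19)^1 + 7 = (6859) + (-1083) + (171) + (7) = 5954; answer 5954
Stage 3: U2 = 5954; c = -29; a(2) = 2*(-26) - 3*(-29) = 35; iterating: a(2)=35, a(3)=148, a(4)=191, a(5)=-62, a(6)=-697, a(7)=-1208, a(8)=-325, a(9)=2974, a(10)=6923, a(11)=4924, a(12)=-10921, a(13)=-36614, a(14)=-40465, a(15)=28912, a(16)=179219, a(17)=271702, a(18)=5747; answer 5747

5747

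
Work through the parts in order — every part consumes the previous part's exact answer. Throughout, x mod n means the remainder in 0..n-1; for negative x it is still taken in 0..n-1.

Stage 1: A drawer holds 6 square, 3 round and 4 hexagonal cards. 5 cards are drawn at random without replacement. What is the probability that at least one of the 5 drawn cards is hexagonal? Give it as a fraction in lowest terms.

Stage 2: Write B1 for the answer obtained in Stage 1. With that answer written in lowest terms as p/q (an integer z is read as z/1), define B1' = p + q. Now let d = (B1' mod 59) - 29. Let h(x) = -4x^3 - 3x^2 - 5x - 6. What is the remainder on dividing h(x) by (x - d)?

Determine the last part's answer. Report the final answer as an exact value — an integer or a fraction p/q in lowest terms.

Stage 1: total draws C(13,5) = 1287; complement C(9,5) = 126; favorable 1287 - 126 = 1161; P = 129/143; answer 129/143
Stage 2: B1 = 129/143; threaded value p + q = 272; d = 7; remainder = value at the root: -4*(7)^3 - 3*(7)^2 - 5*(7)^1 - 6 = (-1372) + (-147) + (-35) + (-6) = -1560; answer -1560

-1560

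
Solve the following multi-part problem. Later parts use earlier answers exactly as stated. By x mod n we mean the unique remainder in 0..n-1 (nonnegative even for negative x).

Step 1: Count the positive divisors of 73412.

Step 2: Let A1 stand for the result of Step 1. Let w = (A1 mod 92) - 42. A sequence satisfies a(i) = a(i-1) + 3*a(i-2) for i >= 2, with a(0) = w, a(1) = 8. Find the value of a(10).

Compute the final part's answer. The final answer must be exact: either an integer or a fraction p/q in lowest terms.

-45592

Step 1: 73412 = 2^2 * 18353; number of divisors = (2+1) * (1+1) = 6; answer 6
Step 2: A1 = 6; w = -36; a(2) = 1*(8) + 3*(-36) = -100; iterating: a(2)=-100, a(3)=-76, a(4)=-376, a(5)=-604, a(6)=-1732, a(7)=-3544, a(8)=-8740, a(9)=-19372, a(10)=-45592; answer -45592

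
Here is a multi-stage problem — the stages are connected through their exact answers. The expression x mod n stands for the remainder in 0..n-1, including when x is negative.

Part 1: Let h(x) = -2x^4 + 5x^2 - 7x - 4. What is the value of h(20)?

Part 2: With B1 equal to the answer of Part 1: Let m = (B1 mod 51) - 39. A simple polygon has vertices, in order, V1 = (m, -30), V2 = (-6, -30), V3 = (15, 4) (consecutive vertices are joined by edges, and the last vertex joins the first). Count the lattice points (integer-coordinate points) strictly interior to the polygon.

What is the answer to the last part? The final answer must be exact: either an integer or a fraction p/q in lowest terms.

198

Part 1: -2*(20)^4 + 5*(20)^2 - 7*(20)^1 - 4 = (-320000) + (2000) + (-140) + (-4) = -318144; answer -318144
Part 2: B1 = -318144; m = 6; cross terms: (6*-30 - -6*-30)=-360, (-6*4 - 15*-30)=426, (15*-30 - 6*4)=-474; twice the area = |-408| = 408; area = 204; boundary points = 12 + 1 + 1 = 14; strictly interior points = area - boundary/2 + 1 = 198; answer 198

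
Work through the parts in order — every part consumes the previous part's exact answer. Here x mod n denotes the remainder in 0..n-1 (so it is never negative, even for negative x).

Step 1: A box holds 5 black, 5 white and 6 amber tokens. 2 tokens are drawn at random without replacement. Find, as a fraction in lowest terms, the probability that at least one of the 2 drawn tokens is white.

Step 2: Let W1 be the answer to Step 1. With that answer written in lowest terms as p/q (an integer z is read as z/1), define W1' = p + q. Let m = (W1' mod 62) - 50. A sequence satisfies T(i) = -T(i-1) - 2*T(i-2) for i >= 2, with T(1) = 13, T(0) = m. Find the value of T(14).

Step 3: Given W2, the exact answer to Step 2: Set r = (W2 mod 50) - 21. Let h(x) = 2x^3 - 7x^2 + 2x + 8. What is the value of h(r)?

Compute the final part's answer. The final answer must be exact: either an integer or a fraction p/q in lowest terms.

Step 1: total draws C(16,2) = 120; complement C(11,2) = 55; favorable 120 - 55 = 65; P = 13/24; answer 13/24
Step 2: W1 = 13/24; threaded value p + q = 37; m = -13; T(2) = -1*(13) - 2*(-13) = 13; iterating: T(2)=13, T(3)=-39, T(4)=13, T(5)=65, T(6)=-91, T(7)=-39, T(8)=221, T(9)=-143, T(10)=-299, T(11)=585, T(12)=13, T(13)=-1183, T(14)=1157; answer 1157
Step 3: W2 = 1157; r = -14; 2*(-14)^3 - 7*(-14)^2 + 2*(-14)^1 + 8 = (-5488) + (-1372) + (-28) + (8) = -6880; answer -6880

-6880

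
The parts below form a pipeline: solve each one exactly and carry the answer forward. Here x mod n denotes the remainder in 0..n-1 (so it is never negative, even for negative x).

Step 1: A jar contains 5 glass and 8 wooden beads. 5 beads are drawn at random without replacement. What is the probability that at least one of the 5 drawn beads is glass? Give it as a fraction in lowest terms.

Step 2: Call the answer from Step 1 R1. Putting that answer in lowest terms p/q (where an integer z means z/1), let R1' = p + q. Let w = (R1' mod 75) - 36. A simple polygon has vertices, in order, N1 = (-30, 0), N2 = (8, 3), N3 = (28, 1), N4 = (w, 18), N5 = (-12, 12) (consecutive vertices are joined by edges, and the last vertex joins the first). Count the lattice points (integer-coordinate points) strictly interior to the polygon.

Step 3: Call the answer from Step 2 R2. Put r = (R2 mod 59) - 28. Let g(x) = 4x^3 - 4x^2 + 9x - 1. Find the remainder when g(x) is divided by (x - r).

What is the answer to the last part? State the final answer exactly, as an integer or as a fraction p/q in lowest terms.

-3322

Step 1: total draws C(13,5) = 1287; complement C(8,5) = 56; favorable 1287 - 56 = 1231; P = 1231/1287; answer 1231/1287
Step 2: R1 = 1231/1287; threaded value p + q = 2518; w = 7; cross terms: (-30*3 - 8*0)=-90, (8*1 - 28*3)=-76, (28*18 - 7*1)=497, (7*12 - -12*18)=300, (-12*0 - -30*12)=360; twice the area = |991| = 991; area = 991/2; boundary points = 1 + 2 + 1 + 1 + 6 = 11; strictly interior points = area - boundary/2 + 1 = 491; answer 491
Step 3: R2 = 491; r = -9; remainder = value at the root: 4*(-9)^3 - 4*(-9)^2 + 9*(-9)^1 - 1 = (-2916) + (-324) + (-81) + (-1) = -3322; answer -3322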